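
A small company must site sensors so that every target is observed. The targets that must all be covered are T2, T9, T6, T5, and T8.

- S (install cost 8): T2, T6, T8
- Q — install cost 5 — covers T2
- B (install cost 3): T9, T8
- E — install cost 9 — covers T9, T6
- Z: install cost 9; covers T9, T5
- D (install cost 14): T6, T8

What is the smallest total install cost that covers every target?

17

The greedy cost-per-new-target heuristic would pick B, S, and Z for 20, but a cheaper cover exists.
Choose S and Z: together they cover T2, T9, T6, T5, T8 — every target.
Total install cost: 8 + 9 = 17.
No cover costs less than 17.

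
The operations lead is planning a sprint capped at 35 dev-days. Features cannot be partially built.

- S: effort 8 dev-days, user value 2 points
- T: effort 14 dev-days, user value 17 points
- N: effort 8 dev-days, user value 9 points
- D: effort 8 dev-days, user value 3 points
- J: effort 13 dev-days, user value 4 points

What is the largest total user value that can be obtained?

30

T + N + D: effort 14 + 8 + 8 = 30 ≤ 35, user value 17 + 9 + 3 = 29.
T + N + J: effort 14 + 8 + 13 = 35 ≤ 35, user value 17 + 9 + 4 = 30.
Best is T, N, and J with total user value 30.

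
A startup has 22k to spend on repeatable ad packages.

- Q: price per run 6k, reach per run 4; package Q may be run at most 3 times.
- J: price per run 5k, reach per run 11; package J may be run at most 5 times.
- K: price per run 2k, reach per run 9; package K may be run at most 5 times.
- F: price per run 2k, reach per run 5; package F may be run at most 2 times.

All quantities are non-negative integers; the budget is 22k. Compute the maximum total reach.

K has the best ratio (9/2); taking only K gives at most 5×9 = 45 (stopped by the supply cap of 5).
Mixing does better — 2×J, 5×K, and 1×F: price 22 ≤ 22, reach 2·11 + 5·9 + 1·5 = 72.

72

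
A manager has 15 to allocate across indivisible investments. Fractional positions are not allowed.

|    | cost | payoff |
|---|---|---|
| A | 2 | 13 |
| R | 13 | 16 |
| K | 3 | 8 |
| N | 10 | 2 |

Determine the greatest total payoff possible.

This is a 0-1 knapsack instance.
Take A and R: cost 2 + 13 = 15 ≤ 15, payoff 13 + 16 = 29.
No other feasible combination does better.

29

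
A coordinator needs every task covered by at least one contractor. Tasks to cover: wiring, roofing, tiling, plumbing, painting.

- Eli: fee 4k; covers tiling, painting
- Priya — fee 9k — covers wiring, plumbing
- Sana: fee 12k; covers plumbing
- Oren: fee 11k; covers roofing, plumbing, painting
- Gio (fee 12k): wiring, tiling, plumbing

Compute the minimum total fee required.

This is a weighted set-cover instance.
Choose Oren and Gio: together they cover wiring, roofing, tiling, plumbing, painting — every task.
Total fee: 11 + 12 = 23.

23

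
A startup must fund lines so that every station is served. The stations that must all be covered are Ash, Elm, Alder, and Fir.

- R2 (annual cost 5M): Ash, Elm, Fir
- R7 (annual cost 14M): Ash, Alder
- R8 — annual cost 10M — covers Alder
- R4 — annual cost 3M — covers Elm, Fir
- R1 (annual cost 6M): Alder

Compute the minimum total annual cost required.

11

The greedy cost-per-new-station heuristic would pick R4, R2, and R1 for 14, but a cheaper cover exists.
Choose R2 and R1: together they cover Ash, Elm, Alder, Fir — every station.
Total annual cost: 5 + 6 = 11.
No cover costs less than 11.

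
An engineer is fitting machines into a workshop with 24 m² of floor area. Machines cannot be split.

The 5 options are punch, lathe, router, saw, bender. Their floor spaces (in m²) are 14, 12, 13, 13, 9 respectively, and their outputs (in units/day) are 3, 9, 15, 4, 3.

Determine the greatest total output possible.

Allowing fractional choices, the relaxed optimum would be about 23.2, but machines are indivisible.
router + bender: floor space 13 + 9 = 22 ≤ 24, output 15 + 3 = 18.
router: floor space 13 ≤ 24, output 15.
Best is router and bender with total output 18.

18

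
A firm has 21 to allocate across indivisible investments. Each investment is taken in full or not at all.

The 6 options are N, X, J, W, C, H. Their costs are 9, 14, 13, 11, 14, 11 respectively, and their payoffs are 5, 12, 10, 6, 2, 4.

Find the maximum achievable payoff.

Take X: cost 14 ≤ 21, payoff 12.
No other feasible combination does better.

12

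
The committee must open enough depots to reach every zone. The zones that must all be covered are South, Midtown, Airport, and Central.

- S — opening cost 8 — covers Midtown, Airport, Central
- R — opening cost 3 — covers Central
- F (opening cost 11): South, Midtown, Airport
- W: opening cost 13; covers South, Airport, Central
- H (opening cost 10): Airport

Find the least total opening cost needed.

14

The greedy cost-per-new-zone heuristic would pick S and F for 19, but a cheaper cover exists.
Choose R and F: together they cover South, Midtown, Airport, Central — every zone.
Total opening cost: 3 + 11 = 14.
No cover costs less than 14.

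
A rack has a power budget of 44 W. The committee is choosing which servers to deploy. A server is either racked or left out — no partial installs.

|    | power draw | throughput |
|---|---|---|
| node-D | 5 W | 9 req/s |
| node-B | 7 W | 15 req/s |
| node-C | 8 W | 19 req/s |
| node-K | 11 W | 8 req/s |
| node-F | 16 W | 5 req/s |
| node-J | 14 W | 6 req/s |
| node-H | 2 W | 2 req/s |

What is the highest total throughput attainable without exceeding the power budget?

53

Allowing fractional choices, the relaxed optimum would be about 57.7, but servers are indivisible.
node-D + node-B + node-C + node-K + node-H: power draw 5 + 7 + 8 + 11 + 2 = 33 ≤ 44, throughput 9 + 15 + 19 + 8 + 2 = 53.
node-D + node-B + node-C + node-K: power draw 5 + 7 + 8 + 11 = 31 ≤ 44, throughput 9 + 15 + 19 + 8 = 51.
Best is node-D, node-B, node-C, node-K, and node-H with total throughput 53.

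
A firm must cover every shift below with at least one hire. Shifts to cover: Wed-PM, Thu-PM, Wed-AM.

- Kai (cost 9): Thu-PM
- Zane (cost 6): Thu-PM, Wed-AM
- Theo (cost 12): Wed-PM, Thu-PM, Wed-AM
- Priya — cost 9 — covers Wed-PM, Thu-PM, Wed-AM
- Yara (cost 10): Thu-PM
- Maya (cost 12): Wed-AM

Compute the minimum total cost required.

The greedy cost-per-new-shift heuristic would pick Zane and Priya for 15, but a cheaper cover exists.
Priya alone covers Wed-PM, Thu-PM, Wed-AM — every shift.
Total cost: 9.
No cover costs less than 9.

9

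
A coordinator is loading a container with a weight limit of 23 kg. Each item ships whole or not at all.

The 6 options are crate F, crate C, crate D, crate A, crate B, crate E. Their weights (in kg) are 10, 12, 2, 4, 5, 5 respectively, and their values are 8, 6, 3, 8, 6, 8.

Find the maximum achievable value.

27

Allowing fractional choices, the relaxed optimum would be about 30.6, but items are indivisible.
crate F + crate D + crate A + crate E: weight 10 + 2 + 4 + 5 = 21 ≤ 23, value 8 + 3 + 8 + 8 = 27.
crate F + crate D + crate A + crate B: weight 10 + 2 + 4 + 5 = 21 ≤ 23, value 8 + 3 + 8 + 6 = 25.
crate D + crate A + crate B + crate E: weight 2 + 4 + 5 + 5 = 16 ≤ 23, value 3 + 8 + 6 + 8 = 25.
Best is crate F, crate D, crate A, and crate E with total value 27.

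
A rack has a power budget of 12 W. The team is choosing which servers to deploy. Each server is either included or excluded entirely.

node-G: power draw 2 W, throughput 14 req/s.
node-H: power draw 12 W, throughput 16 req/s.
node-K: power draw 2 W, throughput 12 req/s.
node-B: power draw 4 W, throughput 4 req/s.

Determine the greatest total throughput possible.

30

node-G + node-K: power draw 2 + 2 = 4 ≤ 12, throughput 14 + 12 = 26.
node-G + node-K + node-B: power draw 2 + 2 + 4 = 8 ≤ 12, throughput 14 + 12 + 4 = 30.
node-G + node-B: power draw 2 + 4 = 6 ≤ 12, throughput 14 + 4 = 18.
Best is node-G, node-K, and node-B with total throughput 30.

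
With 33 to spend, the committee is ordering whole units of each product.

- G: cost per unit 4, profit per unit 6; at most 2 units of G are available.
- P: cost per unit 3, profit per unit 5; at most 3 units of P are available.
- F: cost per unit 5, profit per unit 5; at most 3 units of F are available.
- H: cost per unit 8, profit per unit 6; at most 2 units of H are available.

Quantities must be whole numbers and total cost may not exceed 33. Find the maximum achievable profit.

42

This is a bounded integer knapsack.
Take 2×G, 3×P, and 3×F: cost 32 ≤ 33, profit 2·6 + 3·5 + 3·5 = 42.
P has the best ratio (5/3) and is taken to its limit of 3; remaining capacity is filled optimally with the others.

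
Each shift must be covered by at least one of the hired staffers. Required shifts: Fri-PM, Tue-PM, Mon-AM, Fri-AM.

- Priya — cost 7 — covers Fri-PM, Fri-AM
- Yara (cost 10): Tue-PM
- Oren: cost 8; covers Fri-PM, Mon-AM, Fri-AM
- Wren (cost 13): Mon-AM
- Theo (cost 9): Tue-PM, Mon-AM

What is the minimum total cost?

16

The greedy cost-per-new-shift heuristic would pick Oren and Theo for 17, but a cheaper cover exists.
Choose Priya and Theo: together they cover Fri-PM, Tue-PM, Mon-AM, Fri-AM — every shift.
Total cost: 7 + 9 = 16.
No cover costs less than 16.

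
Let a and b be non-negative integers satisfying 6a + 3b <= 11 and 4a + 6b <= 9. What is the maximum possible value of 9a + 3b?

9

Relaxing integrality, the LP optimum is 16.50 at (a,b) = (1.83, 0), which is not an integer point.
(a,b)=(1,0): 6·1+3·0=6≤11, 4·1+6·0=4≤9, objective 9.
(a,b)=(0,1): 6·0+3·1=3≤11, 4·0+6·1=6≤9, objective 3.
(a,b)=(0,0): 6·0+3·0=0≤11, 4·0+6·0=0≤9, objective 0.
The best lattice point is (1,0), giving 9.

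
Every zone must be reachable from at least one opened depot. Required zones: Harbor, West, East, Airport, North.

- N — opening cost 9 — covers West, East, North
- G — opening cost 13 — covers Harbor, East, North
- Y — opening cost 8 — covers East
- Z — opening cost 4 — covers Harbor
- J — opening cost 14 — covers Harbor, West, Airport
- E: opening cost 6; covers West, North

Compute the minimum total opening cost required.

23

The greedy cost-per-new-zone heuristic would pick N, Z, and J for 27, but a cheaper cover exists.
Choose N and J: together they cover Harbor, West, East, Airport, North — every zone.
Total opening cost: 9 + 14 = 23.
No cover costs less than 23.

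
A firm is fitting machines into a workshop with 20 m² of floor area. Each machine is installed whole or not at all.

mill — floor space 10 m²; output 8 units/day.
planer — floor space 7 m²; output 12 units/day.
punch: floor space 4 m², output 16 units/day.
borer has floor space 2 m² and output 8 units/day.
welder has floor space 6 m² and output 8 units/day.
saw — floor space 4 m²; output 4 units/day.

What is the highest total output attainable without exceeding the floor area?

44

Allowing fractional choices, the relaxed optimum would be about 45.0, but machines are indivisible.
planer + punch + borer + saw: floor space 7 + 4 + 2 + 4 = 17 ≤ 20, output 12 + 16 + 8 + 4 = 40.
planer + punch + borer + welder: floor space 7 + 4 + 2 + 6 = 19 ≤ 20, output 12 + 16 + 8 + 8 = 44.
Best is planer, punch, borer, and welder with total output 44.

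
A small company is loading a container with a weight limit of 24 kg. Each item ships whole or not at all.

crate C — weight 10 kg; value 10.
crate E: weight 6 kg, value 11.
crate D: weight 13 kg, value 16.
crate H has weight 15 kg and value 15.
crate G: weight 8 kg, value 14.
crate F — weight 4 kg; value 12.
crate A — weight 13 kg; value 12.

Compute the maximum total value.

39

This is an integer program with binary decision variables.
Allowing fractional choices, the relaxed optimum would be about 44.4, but items are indivisible.
crate E + crate G + crate F: weight 6 + 8 + 4 = 18 ≤ 24, value 11 + 14 + 12 = 37.
crate E + crate D + crate F: weight 6 + 13 + 4 = 23 ≤ 24, value 11 + 16 + 12 = 39.
Best is crate E, crate D, and crate F with total value 39.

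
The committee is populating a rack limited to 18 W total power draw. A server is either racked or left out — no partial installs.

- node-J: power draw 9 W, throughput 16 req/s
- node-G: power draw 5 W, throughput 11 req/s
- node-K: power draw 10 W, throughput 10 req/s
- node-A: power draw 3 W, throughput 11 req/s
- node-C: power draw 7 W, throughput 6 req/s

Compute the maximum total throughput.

38

Treat it as a binary knapsack problem.
Take node-J, node-G, and node-A: power draw 9 + 5 + 3 = 17 ≤ 18, throughput 16 + 11 + 11 = 38.
No other feasible combination does better.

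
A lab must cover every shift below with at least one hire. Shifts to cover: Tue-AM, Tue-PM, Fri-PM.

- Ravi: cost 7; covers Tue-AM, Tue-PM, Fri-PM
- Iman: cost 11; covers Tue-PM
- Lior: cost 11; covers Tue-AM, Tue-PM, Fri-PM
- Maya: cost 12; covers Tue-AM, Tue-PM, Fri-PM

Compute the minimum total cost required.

7

Ravi alone covers Tue-AM, Tue-PM, Fri-PM — every shift.
Total cost: 7.
No cover costs less than 7.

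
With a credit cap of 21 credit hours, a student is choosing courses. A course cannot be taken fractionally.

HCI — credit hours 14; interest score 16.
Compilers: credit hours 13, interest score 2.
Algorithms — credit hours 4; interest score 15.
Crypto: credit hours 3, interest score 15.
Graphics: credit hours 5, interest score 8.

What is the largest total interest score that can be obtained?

Take HCI, Algorithms, and Crypto: credit hours 14 + 4 + 3 = 21 ≤ 21, interest score 16 + 15 + 15 = 46.
No other feasible combination does better.

46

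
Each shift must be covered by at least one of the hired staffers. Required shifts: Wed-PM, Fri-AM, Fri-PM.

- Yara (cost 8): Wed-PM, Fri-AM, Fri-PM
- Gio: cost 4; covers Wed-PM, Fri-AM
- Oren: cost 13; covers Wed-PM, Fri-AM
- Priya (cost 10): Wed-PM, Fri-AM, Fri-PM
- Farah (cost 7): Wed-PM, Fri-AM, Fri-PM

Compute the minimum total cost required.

7

This is an integer covering problem.
The greedy cost-per-new-shift heuristic would pick Gio and Farah for 11, but a cheaper cover exists.
Farah alone covers Wed-PM, Fri-AM, Fri-PM — every shift.
Total cost: 7.
No cover costs less than 7.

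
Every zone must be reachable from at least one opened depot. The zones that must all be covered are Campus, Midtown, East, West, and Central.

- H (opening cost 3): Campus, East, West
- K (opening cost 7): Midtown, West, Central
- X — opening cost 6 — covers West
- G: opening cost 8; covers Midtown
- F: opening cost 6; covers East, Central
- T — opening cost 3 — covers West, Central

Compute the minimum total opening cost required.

10

Choose H and K: together they cover Campus, Midtown, East, West, Central — every zone.
Total opening cost: 3 + 7 = 10.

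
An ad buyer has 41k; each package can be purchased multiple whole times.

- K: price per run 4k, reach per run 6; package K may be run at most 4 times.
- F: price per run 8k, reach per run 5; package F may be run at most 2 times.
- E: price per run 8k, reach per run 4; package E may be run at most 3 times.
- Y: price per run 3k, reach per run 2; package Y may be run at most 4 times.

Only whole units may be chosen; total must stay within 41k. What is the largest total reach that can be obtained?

40

K has the best ratio (6/4); taking only K gives at most 4×6 = 24 (stopped by the supply cap of 4).
Mixing does better — 4×K, 2×F, and 3×Y: price 41 ≤ 41, reach 4·6 + 2·5 + 3·2 = 40.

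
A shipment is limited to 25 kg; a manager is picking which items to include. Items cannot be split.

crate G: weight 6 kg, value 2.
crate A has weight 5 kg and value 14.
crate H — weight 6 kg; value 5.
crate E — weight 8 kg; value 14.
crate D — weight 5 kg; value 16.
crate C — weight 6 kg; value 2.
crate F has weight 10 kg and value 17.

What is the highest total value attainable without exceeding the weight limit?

49

Allowing fractional choices, the relaxed optimum would be about 55.9, but items are indivisible.
crate A + crate D + crate F: weight 5 + 5 + 10 = 20 ≤ 25, value 14 + 16 + 17 = 47.
crate A + crate H + crate E + crate D: weight 5 + 6 + 8 + 5 = 24 ≤ 25, value 14 + 5 + 14 + 16 = 49.
crate E + crate D + crate F: weight 8 + 5 + 10 = 23 ≤ 25, value 14 + 16 + 17 = 47.
Best is crate A, crate H, crate E, and crate D with total value 49.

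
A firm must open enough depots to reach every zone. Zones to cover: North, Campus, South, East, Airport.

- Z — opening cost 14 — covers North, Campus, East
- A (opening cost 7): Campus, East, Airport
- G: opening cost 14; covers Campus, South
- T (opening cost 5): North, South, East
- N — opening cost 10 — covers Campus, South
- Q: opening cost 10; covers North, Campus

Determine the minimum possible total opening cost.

12

Choose A and T: together they cover North, Campus, South, East, Airport — every zone.
Total opening cost: 7 + 5 = 12.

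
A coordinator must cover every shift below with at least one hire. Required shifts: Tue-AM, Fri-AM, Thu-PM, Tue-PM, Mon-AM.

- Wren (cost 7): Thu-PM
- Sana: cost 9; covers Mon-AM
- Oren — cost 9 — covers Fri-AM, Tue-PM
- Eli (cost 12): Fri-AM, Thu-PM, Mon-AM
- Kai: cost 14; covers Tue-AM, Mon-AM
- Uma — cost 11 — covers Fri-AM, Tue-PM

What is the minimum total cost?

30

Choose Wren, Oren, and Kai: together they cover Tue-AM, Fri-AM, Thu-PM, Tue-PM, Mon-AM — every shift.
Total cost: 7 + 9 + 14 = 30.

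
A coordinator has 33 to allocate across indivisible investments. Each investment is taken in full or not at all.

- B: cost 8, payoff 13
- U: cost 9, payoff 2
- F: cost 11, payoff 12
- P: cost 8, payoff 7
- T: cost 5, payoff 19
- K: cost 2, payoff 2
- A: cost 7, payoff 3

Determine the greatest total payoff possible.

Allowing fractional choices, the relaxed optimum would be about 52.1, but investments are indivisible.
B + F + P + T: cost 8 + 11 + 8 + 5 = 32 ≤ 33, payoff 13 + 12 + 7 + 19 = 51.
B + F + T + K + A: cost 8 + 11 + 5 + 2 + 7 = 33 ≤ 33, payoff 13 + 12 + 19 + 2 + 3 = 49.
Best is B, F, P, and T with total payoff 51.

51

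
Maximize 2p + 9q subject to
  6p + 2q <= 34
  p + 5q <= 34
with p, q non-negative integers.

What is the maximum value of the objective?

60

(p,q)=(3,6): 6·3+2·6=30≤34, 1·3+5·6=33≤34, objective 60.
(p,q)=(2,6): 6·2+2·6=24≤34, 1·2+5·6=32≤34, objective 58.
The best lattice point is (3,6), giving 60.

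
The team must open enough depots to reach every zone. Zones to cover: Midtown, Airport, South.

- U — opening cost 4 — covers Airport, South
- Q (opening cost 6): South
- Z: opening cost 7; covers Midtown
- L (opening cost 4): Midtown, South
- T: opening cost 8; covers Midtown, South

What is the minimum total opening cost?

8

Choose U and L: together they cover Midtown, Airport, South — every zone.
Total opening cost: 4 + 4 = 8.
No cover costs less than 8.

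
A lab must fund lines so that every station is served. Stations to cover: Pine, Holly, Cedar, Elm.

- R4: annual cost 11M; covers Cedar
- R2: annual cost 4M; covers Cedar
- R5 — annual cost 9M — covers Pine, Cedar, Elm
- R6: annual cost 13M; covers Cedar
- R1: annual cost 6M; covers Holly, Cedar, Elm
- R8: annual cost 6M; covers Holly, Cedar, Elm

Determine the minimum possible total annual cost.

15

This is an integer covering problem.
Choose R5 and R1: together they cover Pine, Holly, Cedar, Elm — every station.
Total annual cost: 9 + 6 = 15.
No cover costs less than 15.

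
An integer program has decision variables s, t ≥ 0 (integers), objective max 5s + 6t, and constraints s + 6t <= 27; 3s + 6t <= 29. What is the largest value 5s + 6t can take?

45

(s,t)=(9,0) is feasible, giving 45.
(s,t)=(8,0) is feasible, giving 40.
Maximum is 45 at (s,t)=(9,0).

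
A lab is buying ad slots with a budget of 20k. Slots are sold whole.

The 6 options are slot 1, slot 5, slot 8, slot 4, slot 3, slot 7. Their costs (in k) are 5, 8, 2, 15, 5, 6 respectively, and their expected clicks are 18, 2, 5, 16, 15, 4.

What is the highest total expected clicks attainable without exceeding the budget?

Allowing fractional choices, the relaxed optimum would be about 46.5, but ad slots are indivisible.
slot 1 + slot 8 + slot 3 + slot 7: cost 5 + 2 + 5 + 6 = 18 ≤ 20, expected clicks 18 + 5 + 15 + 4 = 42.
slot 1 + slot 5 + slot 8 + slot 3: cost 5 + 8 + 2 + 5 = 20 ≤ 20, expected clicks 18 + 2 + 5 + 15 = 40.
slot 1 + slot 8 + slot 3: cost 5 + 2 + 5 = 12 ≤ 20, expected clicks 18 + 5 + 15 = 38.
Best is slot 1, slot 8, slot 3, and slot 7 with total expected clicks 42.

42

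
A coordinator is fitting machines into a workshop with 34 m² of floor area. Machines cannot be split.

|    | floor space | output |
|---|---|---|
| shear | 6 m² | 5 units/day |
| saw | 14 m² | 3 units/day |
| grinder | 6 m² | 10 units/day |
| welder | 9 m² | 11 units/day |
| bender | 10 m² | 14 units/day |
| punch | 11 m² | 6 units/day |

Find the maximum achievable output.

40

Allowing fractional choices, the relaxed optimum would be about 41.6, but machines are indivisible.
grinder + welder + bender: floor space 6 + 9 + 10 = 25 ≤ 34, output 10 + 11 + 14 = 35.
shear + grinder + welder + bender: floor space 6 + 6 + 9 + 10 = 31 ≤ 34, output 5 + 10 + 11 + 14 = 40.
shear + grinder + bender + punch: floor space 6 + 6 + 10 + 11 = 33 ≤ 34, output 5 + 10 + 14 + 6 = 35.
Best is shear, grinder, welder, and bender with total output 40.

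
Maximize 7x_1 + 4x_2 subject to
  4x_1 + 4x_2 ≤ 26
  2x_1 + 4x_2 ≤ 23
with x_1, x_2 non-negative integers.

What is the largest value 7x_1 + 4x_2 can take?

42

The continuous relaxation peaks at (6.5, 0) with value 45.50; rounding to a feasible lattice point costs some objective.
(x_1,x_2)=(6,0): 4·6+4·0=24≤26, 2·6+4·0=12≤23, objective 42.
(x_1,x_2)=(5,1): 4·5+4·1=24≤26, 2·5+4·1=14≤23, objective 39.
(x_1,x_2)=(5,0): 4·5+4·0=20≤26, 2·5+4·0=10≤23, objective 35.
No feasible integer point exceeds 42.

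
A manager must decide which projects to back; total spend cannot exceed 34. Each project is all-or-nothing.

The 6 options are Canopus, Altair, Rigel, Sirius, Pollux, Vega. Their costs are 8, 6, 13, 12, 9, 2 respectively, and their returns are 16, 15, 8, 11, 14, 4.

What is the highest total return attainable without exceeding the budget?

49

This is a 0-1 knapsack instance.
Canopus + Altair + Sirius + Vega: cost 8 + 6 + 12 + 2 = 28 ≤ 34, return 16 + 15 + 11 + 4 = 46.
Canopus + Altair + Pollux: cost 8 + 6 + 9 = 23 ≤ 34, return 16 + 15 + 14 = 45.
Canopus + Altair + Pollux + Vega: cost 8 + 6 + 9 + 2 = 25 ≤ 34, return 16 + 15 + 14 + 4 = 49.
Best is Canopus, Altair, Pollux, and Vega with total return 49.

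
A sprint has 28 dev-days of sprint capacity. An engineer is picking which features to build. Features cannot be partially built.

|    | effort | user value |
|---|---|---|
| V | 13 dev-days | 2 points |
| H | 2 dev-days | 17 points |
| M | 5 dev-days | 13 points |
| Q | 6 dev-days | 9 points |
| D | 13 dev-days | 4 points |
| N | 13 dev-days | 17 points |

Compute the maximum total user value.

Allowing fractional choices, the relaxed optimum would be about 56.6, but features are indivisible.
H + M + Q + N: effort 2 + 5 + 6 + 13 = 26 ≤ 28, user value 17 + 13 + 9 + 17 = 56.
H + M + N: effort 2 + 5 + 13 = 20 ≤ 28, user value 17 + 13 + 17 = 47.
H + Q + N: effort 2 + 6 + 13 = 21 ≤ 28, user value 17 + 9 + 17 = 43.
Best is H, M, Q, and N with total user value 56.

56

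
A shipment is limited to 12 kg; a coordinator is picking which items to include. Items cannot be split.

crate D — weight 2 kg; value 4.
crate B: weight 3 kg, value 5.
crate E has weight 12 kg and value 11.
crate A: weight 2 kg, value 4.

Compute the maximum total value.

crate D + crate B + crate A: weight 2 + 3 + 2 = 7 ≤ 12, value 4 + 5 + 4 = 13.
crate D + crate B: weight 2 + 3 = 5 ≤ 12, value 4 + 5 = 9.
crate E: weight 12 ≤ 12, value 11.
Best is crate D, crate B, and crate A with total value 13.

13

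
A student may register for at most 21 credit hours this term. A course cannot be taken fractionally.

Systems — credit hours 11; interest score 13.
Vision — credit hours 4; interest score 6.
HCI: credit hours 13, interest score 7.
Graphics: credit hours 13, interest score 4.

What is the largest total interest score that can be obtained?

Vision + HCI: credit hours 4 + 13 = 17 ≤ 21, interest score 6 + 7 = 13.
Systems: credit hours 11 ≤ 21, interest score 13.
Systems + Vision: credit hours 11 + 4 = 15 ≤ 21, interest score 13 + 6 = 19.
Best is Systems and Vision with total interest score 19.

19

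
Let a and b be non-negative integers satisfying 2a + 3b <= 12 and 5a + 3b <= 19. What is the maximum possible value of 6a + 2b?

20

(a,b)=(3,1) is feasible, giving 20.
(a,b)=(3,0) is feasible, giving 18.
(a,b)=(2,2) is feasible, giving 16.
Maximum is 20 at (a,b)=(3,1).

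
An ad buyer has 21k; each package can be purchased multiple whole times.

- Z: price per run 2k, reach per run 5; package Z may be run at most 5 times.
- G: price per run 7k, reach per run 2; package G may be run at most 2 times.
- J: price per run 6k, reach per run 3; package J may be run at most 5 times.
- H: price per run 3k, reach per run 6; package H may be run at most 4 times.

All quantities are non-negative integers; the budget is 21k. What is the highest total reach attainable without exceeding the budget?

44

4×Z and 4×H: price 20 ≤ 21, reach 4·5 + 4·6 = 44.
5×Z and 3×H: price 19 ≤ 21, reach 5·5 + 3·6 = 43.
Best is 44.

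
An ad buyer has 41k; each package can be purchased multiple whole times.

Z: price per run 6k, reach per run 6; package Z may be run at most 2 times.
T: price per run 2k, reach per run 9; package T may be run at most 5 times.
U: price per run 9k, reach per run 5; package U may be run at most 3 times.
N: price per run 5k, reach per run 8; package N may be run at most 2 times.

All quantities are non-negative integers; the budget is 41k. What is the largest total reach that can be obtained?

78

2×Z, 5×T, 1×U, and 2×N: price 41 ≤ 41, reach 2·6 + 5·9 + 1·5 + 2·8 = 78.
2×Z, 5×T, and 2×N: price 32 ≤ 41, reach 2·6 + 5·9 + 2·8 = 73.
Best is 78.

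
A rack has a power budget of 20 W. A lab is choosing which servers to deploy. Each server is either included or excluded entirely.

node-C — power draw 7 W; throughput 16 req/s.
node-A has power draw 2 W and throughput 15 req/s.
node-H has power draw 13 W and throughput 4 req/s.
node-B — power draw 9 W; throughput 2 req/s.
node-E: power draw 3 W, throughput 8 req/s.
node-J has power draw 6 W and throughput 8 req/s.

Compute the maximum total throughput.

Take node-C, node-A, node-E, and node-J: power draw 7 + 2 + 3 + 6 = 18 ≤ 20, throughput 16 + 15 + 8 + 8 = 47.
No other feasible combination does better.

47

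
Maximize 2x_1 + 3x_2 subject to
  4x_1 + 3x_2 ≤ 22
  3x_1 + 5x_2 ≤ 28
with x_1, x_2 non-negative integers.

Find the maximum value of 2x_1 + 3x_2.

Relaxing integrality, the LP optimum is 17.27 at (x_1,x_2) = (2.36, 4.18), which is not an integer point.
(x_1,x_2)=(1,5): 4·1+3·5=19≤22, 3·1+5·5=28≤28, objective 17.
(x_1,x_2)=(2,4): 4·2+3·4=20≤22, 3·2+5·4=26≤28, objective 16.
(x_1,x_2)=(3,3): 4·3+3·3=21≤22, 3·3+5·3=24≤28, objective 15.
(x_1,x_2)=(0,5): 4·0+3·5=15≤22, 3·0+5·5=25≤28, objective 15.
The best lattice point is (1,5), giving 17.

17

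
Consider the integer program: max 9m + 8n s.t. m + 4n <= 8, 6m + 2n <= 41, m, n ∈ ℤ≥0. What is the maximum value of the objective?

The continuous relaxation peaks at (6.73, 0.318) with value 63.09; rounding to a feasible lattice point costs some objective.
(m,n)=(6,0): 1·6+4·0=6≤8, 6·6+2·0=36≤41, objective 54.
(m,n)=(5,0): 1·5+4·0=5≤8, 6·5+2·0=30≤41, objective 45.
No feasible integer point exceeds 54.

54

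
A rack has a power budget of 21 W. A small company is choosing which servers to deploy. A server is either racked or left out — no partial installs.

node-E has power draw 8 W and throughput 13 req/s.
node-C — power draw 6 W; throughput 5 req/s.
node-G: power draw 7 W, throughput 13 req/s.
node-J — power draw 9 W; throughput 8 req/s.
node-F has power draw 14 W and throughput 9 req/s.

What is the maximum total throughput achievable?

31

Allowing fractional choices, the relaxed optimum would be about 31.3, but servers are indivisible.
node-E + node-C + node-G: power draw 8 + 6 + 7 = 21 ≤ 21, throughput 13 + 5 + 13 = 31.
node-E + node-G: power draw 8 + 7 = 15 ≤ 21, throughput 13 + 13 = 26.
Best is node-E, node-C, and node-G with total throughput 31.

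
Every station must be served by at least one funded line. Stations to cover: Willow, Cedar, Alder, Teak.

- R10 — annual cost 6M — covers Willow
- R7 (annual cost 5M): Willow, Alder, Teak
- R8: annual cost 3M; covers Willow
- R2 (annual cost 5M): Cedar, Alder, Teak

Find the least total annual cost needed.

8

Choose R8 and R2: together they cover Willow, Cedar, Alder, Teak — every station.
Total annual cost: 3 + 5 = 8.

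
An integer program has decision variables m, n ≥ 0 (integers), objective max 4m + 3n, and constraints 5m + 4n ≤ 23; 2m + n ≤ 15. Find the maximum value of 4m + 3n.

18

The continuous relaxation peaks at (4.6, 0) with value 18.40; rounding to a feasible lattice point costs some objective.
(m,n)=(3,2): 5·3+4·2=23≤23, 2·3+1·2=8≤15, objective 18.
(m,n)=(2,3): 5·2+4·3=22≤23, 2·2+1·3=7≤15, objective 17.
(m,n)=(4,0): 5·4+4·0=20≤23, 2·4+1·0=8≤15, objective 16.
(m,n)=(3,1): 5·3+4·1=19≤23, 2·3+1·1=7≤15, objective 15.
Maximum is 18 at (m,n)=(3,2).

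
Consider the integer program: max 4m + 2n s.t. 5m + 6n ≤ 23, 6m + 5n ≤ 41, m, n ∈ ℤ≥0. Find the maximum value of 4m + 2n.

16

Relaxing integrality, the LP optimum is 18.40 at (m,n) = (4.6, 0), which is not an integer point.
(m,n)=(4,0): 5·4+6·0=20≤23, 6·4+5·0=24≤41, objective 16.
(m,n)=(3,1): 5·3+6·1=21≤23, 6·3+5·1=23≤41, objective 14.
Maximum is 16 at (m,n)=(4,0).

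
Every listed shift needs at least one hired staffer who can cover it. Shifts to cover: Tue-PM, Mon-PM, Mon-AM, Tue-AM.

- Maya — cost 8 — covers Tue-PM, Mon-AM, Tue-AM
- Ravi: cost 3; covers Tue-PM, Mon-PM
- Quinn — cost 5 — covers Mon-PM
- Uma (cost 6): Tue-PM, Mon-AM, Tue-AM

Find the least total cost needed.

9

This is an integer covering problem.
Choose Ravi and Uma: together they cover Tue-PM, Mon-PM, Mon-AM, Tue-AM — every shift.
Total cost: 3 + 6 = 9.
No cover costs less than 9.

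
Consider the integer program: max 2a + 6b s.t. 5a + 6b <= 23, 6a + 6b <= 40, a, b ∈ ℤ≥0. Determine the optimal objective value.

20

(a,b)=(1,3): 5·1+6·3=23≤23, 6·1+6·3=24≤40, objective 20.
(a,b)=(0,3): 5·0+6·3=18≤23, 6·0+6·3=18≤40, objective 18.
No feasible integer point exceeds 20.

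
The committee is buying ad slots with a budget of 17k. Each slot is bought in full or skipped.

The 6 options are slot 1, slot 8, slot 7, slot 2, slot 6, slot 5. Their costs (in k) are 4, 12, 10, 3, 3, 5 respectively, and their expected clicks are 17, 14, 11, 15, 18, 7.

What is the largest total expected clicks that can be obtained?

slot 1 + slot 2 + slot 6 + slot 5: cost 4 + 3 + 3 + 5 = 15 ≤ 17, expected clicks 17 + 15 + 18 + 7 = 57.
slot 1 + slot 7 + slot 6: cost 4 + 10 + 3 = 17 ≤ 17, expected clicks 17 + 11 + 18 = 46.
slot 1 + slot 2 + slot 6: cost 4 + 3 + 3 = 10 ≤ 17, expected clicks 17 + 15 + 18 = 50.
Best is slot 1, slot 2, slot 6, and slot 5 with total expected clicks 57.

57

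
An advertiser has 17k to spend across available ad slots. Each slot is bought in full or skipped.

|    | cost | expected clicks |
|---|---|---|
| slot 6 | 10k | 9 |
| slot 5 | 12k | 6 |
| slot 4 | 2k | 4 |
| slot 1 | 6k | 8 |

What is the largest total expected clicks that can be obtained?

slot 4 + slot 1: cost 2 + 6 = 8 ≤ 17, expected clicks 4 + 8 = 12.
slot 6 + slot 1: cost 10 + 6 = 16 ≤ 17, expected clicks 9 + 8 = 17.
slot 6 + slot 4: cost 10 + 2 = 12 ≤ 17, expected clicks 9 + 4 = 13.
Best is slot 6 and slot 1 with total expected clicks 17.

17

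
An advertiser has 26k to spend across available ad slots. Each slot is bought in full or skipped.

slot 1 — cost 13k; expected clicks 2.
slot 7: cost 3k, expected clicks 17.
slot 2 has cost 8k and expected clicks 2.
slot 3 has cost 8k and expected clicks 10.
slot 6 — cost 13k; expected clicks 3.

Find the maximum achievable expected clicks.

30

Allowing fractional choices, the relaxed optimum would be about 30.6, but ad slots are indivisible.
slot 7 + slot 2 + slot 3: cost 3 + 8 + 8 = 19 ≤ 26, expected clicks 17 + 2 + 10 = 29.
slot 7 + slot 3 + slot 6: cost 3 + 8 + 13 = 24 ≤ 26, expected clicks 17 + 10 + 3 = 30.
Best is slot 7, slot 3, and slot 6 with total expected clicks 30.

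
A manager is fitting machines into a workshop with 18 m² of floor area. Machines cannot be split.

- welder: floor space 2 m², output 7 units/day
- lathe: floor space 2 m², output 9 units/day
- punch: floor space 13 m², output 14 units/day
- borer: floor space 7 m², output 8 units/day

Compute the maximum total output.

welder + lathe + borer: floor space 2 + 2 + 7 = 11 ≤ 18, output 7 + 9 + 8 = 24.
welder + lathe + punch: floor space 2 + 2 + 13 = 17 ≤ 18, output 7 + 9 + 14 = 30.
Best is welder, lathe, and punch with total output 30.

30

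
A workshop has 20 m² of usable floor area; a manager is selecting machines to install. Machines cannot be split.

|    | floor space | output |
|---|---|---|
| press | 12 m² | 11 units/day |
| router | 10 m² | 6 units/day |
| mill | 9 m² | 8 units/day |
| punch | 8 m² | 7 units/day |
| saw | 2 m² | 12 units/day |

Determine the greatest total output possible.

This is a 0-1 knapsack instance.
Allowing fractional choices, the relaxed optimum would be about 28.3, but machines are indivisible.
router + punch + saw: floor space 10 + 8 + 2 = 20 ≤ 20, output 6 + 7 + 12 = 25.
mill + punch + saw: floor space 9 + 8 + 2 = 19 ≤ 20, output 8 + 7 + 12 = 27.
press + saw: floor space 12 + 2 = 14 ≤ 20, output 11 + 12 = 23.
Best is mill, punch, and saw with total output 27.

27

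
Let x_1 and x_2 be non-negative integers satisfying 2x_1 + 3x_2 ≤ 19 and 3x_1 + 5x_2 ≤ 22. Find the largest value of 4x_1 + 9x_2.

36

The continuous relaxation peaks at (0, 4.4) with value 39.60; rounding to a feasible lattice point costs some objective.
(x_1,x_2)=(0,4): 2·0+3·4=12≤19, 3·0+5·4=20≤22, objective 36.
(x_1,x_2)=(1,3): 2·1+3·3=11≤19, 3·1+5·3=18≤22, objective 31.
The best lattice point is (0,4), giving 36.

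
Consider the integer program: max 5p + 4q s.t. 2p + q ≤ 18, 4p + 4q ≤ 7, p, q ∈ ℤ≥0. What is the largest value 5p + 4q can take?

(p,q)=(1,0) is feasible, giving 5.
(p,q)=(0,1) is feasible, giving 4.
(p,q)=(0,0) is feasible, giving 0.
No feasible integer point exceeds 5.

5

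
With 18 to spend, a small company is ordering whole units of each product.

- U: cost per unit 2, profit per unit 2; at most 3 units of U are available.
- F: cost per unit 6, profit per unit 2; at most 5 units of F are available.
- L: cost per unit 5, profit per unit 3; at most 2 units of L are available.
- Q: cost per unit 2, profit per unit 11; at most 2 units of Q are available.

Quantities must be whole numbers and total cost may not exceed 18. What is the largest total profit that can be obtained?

Q has the best ratio (11/2); taking only Q gives at most 2×11 = 22 (stopped by the supply cap of 2).
Mixing does better — 2×U, 2×L, and 2×Q: cost 18 ≤ 18, profit 2·2 + 2·3 + 2·11 = 32.

32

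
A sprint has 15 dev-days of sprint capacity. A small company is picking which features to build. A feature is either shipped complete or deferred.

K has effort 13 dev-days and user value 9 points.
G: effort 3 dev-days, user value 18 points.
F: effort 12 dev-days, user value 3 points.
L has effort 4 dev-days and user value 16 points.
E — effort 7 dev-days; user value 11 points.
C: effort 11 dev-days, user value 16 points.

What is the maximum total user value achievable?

45

Treat it as a binary knapsack problem.
Take G, L, and E: effort 3 + 4 + 7 = 14 ≤ 15, user value 18 + 16 + 11 = 45.
No other feasible combination does better.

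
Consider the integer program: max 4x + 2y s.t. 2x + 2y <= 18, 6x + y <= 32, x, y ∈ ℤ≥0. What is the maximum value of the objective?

The continuous relaxation peaks at (4.6, 4.4) with value 27.20; rounding to a feasible lattice point costs some objective.
(x,y)=(4,5): 2·4+2·5=18≤18, 6·4+1·5=29≤32, objective 26.
(x,y)=(4,4): 2·4+2·4=16≤18, 6·4+1·4=28≤32, objective 24.
Maximum is 26 at (x,y)=(4,5).

26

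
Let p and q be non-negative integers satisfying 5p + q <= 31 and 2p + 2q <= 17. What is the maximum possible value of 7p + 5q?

Relaxing integrality, the LP optimum is 53.75 at (p,q) = (5.62, 2.88), which is not an integer point.
(p,q)=(5,3): 5·5+1·3=28≤31, 2·5+2·3=16≤17, objective 50.
(p,q)=(4,4): 5·4+1·4=24≤31, 2·4+2·4=16≤17, objective 48.
(p,q)=(6,1): 5·6+1·1=31≤31, 2·6+2·1=14≤17, objective 47.
Maximum is 50 at (p,q)=(5,3).

50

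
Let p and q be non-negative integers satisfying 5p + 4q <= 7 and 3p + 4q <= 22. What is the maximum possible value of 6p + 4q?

Relaxing integrality, the LP optimum is 8.40 at (p,q) = (1.4, 0), which is not an integer point.
(p,q)=(1,0): 5·1+4·0=5≤7, 3·1+4·0=3≤22, objective 6.
(p,q)=(0,1): 5·0+4·1=4≤7, 3·0+4·1=4≤22, objective 4.
(p,q)=(0,0): 5·0+4·0=0≤7, 3·0+4·0=0≤22, objective 0.
Maximum is 6 at (p,q)=(1,0).

6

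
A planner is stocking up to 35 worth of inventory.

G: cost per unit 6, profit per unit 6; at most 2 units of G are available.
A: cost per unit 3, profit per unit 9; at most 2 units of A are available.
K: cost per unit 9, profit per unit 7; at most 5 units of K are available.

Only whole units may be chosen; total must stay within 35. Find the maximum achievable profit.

39

2×A and 3×K: cost 33 ≤ 35, profit 2·9 + 3·7 = 39.
1×G, 2×A, and 2×K: cost 30 ≤ 35, profit 1·6 + 2·9 + 2·7 = 38.
Best is 39.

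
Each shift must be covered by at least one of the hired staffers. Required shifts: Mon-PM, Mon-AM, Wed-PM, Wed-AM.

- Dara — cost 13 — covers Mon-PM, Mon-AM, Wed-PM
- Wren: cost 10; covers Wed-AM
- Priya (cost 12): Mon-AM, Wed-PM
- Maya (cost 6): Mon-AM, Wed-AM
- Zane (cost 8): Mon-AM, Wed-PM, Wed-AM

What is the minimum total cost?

19

Choose Dara and Maya: together they cover Mon-PM, Mon-AM, Wed-PM, Wed-AM — every shift.
Total cost: 13 + 6 = 19.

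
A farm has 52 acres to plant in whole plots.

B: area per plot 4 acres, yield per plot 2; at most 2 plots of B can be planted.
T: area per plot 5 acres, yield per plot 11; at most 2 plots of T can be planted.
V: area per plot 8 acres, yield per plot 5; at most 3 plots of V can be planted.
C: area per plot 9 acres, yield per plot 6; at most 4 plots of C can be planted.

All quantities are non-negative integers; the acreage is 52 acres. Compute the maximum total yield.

49

This is a bounded integer knapsack.
1×B, 2×T, and 4×C: area 50 ≤ 52, yield 1·2 + 2·11 + 4·6 = 48.
2×T, 3×V, and 2×C: area 52 ≤ 52, yield 2·11 + 3·5 + 2·6 = 49.
Best is 49.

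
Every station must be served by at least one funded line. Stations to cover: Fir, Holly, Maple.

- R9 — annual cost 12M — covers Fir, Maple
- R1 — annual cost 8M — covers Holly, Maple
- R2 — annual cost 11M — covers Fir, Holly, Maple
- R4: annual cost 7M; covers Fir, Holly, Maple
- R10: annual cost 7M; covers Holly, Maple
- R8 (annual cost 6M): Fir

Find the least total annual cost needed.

R4 alone covers Fir, Holly, Maple — every station.
Total annual cost: 7.
No cover costs less than 7.

7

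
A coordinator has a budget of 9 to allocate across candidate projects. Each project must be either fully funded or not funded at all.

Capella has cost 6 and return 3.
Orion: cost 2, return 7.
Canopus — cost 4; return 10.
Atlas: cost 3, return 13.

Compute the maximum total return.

Orion + Atlas: cost 2 + 3 = 5 ≤ 9, return 7 + 13 = 20.
Canopus + Atlas: cost 4 + 3 = 7 ≤ 9, return 10 + 13 = 23.
Orion + Canopus + Atlas: cost 2 + 4 + 3 = 9 ≤ 9, return 7 + 10 + 13 = 30.
Best is Orion, Canopus, and Atlas with total return 30.

30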